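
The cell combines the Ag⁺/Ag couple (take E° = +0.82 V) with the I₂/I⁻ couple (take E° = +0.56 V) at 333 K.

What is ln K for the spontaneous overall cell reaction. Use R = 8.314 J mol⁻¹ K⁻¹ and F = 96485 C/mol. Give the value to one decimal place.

Cathode: Ag⁺/Ag; anode: I₂/I⁻. E°cell = (+0.82) − (+0.56) = +0.26 V, with n = 2.
ΔG° = −nFE° = −RT ln K, so ln K = nFE°/(RT) = (2)(96485)(+0.26) / ((8.314)(333)) = 18.122.

18.1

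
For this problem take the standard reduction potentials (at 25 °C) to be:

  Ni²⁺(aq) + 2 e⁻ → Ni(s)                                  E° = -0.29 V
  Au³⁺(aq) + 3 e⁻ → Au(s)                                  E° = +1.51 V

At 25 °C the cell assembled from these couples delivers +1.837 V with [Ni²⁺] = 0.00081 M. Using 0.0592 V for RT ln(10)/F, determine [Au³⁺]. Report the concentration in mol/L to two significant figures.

Au³⁺/Au is the cathode, Ni²⁺/Ni the anode: E°cell = +1.80 V, n = 6.
Overall reaction: 2 Au³⁺(aq) + 3 Ni(s) → 2 Au(s) + 3 Ni²⁺(aq); Q = [Ni²⁺]^3/[Au³⁺]^2.
From E = E° − (0.0592/n) log Q: log Q = (E° − E)·n/0.0592 = (+1.80 − (+1.837))·6/0.0592 = -3.7500.
So 2·log[Au³⁺] = 3·log(0.00081) − log Q = -9.2745 − (-3.7500) = -5.5245; log[Au³⁺] = -5.5245 / 2 = -2.7622; [Au³⁺] = 10^(-2.7622) ≈ 0.0017 M.

0.0017 M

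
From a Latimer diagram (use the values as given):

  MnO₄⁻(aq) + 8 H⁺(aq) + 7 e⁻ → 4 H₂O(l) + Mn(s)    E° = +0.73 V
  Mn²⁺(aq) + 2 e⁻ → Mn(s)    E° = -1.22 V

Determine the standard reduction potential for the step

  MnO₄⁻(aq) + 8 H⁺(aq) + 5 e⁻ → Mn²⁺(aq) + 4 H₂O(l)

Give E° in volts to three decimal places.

Sequential free energies add, so n₃E°₃ = n₁E°₁ + n₂E°₂.
With n₃ = 7, and the known step contributing 2×(-1.22) V, the unknown satisfies 5·E° = 7×(+0.73) − 2×(-1.22) = +7.550.
E° = +7.550 / 5 = +1.510 V.

+1.510 V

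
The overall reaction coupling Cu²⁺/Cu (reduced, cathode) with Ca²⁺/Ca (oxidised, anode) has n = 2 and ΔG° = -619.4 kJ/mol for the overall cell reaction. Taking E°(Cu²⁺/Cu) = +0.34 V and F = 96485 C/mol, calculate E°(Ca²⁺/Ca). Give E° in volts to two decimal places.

E°cell = −ΔG°/(nF) = −(-619.4×10³)/((2)(96485)) = +3.210 V.
Since Cu²⁺/Cu is the cathode and Ca²⁺/Ca the anode, E°cell = E°(Cu²⁺/Cu) − E°(Ca²⁺/Ca).
So E°(Ca²⁺/Ca) = E°(Cu²⁺/Cu) − E°cell = (+0.34) − (+3.210) = -2.87 V.

-2.87 V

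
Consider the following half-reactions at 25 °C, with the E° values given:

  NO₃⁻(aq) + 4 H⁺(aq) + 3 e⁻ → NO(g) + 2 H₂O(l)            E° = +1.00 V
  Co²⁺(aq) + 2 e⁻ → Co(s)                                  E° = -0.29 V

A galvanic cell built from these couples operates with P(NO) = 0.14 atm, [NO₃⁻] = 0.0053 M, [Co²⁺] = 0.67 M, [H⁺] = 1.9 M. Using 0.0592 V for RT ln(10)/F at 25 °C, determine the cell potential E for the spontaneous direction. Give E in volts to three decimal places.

+1.289 V

NO₃⁻/NO is the cathode (higher E°), Co²⁺/Co the anode: E°cell = +1.00 − (-0.29) = +1.29 V, n = 6.
Overall: 2 NO₃⁻(aq) + 8 H⁺(aq) + 3 Co(s) → 2 NO(g) + 4 H₂O(l) + 3 Co²⁺(aq)
Q = P(NO)^2·[Co²⁺]^3 / ([NO₃⁻]^2·[H⁺]^8); log Q = 0.092.
E = E° − (0.0592/n) log Q = +1.29 − (0.0592/6)(0.092) = +1.289 V.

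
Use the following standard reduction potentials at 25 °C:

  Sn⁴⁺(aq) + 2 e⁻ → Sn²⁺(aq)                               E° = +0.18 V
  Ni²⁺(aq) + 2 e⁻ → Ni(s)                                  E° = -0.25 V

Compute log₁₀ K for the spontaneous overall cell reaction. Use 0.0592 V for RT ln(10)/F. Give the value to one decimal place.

14.5

Cathode: Sn⁴⁺/Sn²⁺; anode: Ni²⁺/Ni. E°cell = +0.43 V, n = 2.
log K = nE°cell / 0.0592 = (2)(+0.43) / 0.0592 = 14.5.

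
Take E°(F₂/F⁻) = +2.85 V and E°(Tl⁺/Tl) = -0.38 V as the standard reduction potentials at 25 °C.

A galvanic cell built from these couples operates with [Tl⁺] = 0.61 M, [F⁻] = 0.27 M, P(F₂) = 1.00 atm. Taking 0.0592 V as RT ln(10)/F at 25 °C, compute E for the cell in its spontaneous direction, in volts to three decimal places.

F₂/F⁻ is the cathode (higher E°), Tl⁺/Tl the anode: E°cell = +2.85 − (-0.38) = +3.23 V, n = 2.
Overall: F₂(g) + 2 Tl(s) → 2 F⁻(aq) + 2 Tl⁺(aq)
Q = [F⁻]^2·[Tl⁺]^2 / (P(F₂)); log Q = -1.567.
E = E° − (0.0592/n) log Q = +3.23 − (0.0592/2)(-1.567) = +3.276 V.

+3.276 V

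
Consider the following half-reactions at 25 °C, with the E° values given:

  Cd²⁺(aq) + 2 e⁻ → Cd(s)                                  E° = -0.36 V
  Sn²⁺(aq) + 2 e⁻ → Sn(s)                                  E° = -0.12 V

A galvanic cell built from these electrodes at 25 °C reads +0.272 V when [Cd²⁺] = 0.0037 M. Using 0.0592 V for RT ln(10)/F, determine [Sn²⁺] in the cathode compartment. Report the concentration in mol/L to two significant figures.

Sn²⁺/Sn is the cathode, Cd²⁺/Cd the anode: E°cell = +0.24 V, n = 2.
Overall reaction: Sn²⁺(aq) + Cd(s) → Sn(s) + Cd²⁺(aq); Q = [Cd²⁺]^1/[Sn²⁺]^1.
From E = E° − (0.0592/n) log Q: log Q = (E° − E)·n/0.0592 = (+0.24 − (+0.272))·2/0.0592 = -1.0811.
So 1·log[Sn²⁺] = 1·log(0.0037) − log Q = -2.4318 − (-1.0811) = -1.3507; [Sn²⁺] = 10^(-1.3507) ≈ 0.045 M.

0.045 M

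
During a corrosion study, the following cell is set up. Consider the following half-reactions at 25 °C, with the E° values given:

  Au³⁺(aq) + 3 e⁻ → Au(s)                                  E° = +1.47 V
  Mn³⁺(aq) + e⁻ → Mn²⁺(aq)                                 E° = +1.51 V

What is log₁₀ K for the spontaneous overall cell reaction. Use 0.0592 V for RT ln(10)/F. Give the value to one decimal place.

2.0

Cathode: Mn³⁺/Mn²⁺; anode: Au³⁺/Au. E°cell = +0.04 V, n = 3.
log K = nE°cell / 0.0592 = (3)(+0.04) / 0.0592 = 2.0.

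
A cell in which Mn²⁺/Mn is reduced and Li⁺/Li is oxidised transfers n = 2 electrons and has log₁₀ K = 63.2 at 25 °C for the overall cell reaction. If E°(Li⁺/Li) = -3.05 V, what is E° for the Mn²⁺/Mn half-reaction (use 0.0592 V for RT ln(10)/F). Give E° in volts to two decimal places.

E°cell = (0.0592/n)·log K = (0.0592/2)(63.2) = +1.871 V.
Since Mn²⁺/Mn is the cathode and Li⁺/Li the anode, E°cell = E°(Mn²⁺/Mn) − E°(Li⁺/Li).
So E°(Mn²⁺/Mn) = E°cell + E°(Li⁺/Li) = +1.871 + (-3.05) = -1.18 V.

-1.18 V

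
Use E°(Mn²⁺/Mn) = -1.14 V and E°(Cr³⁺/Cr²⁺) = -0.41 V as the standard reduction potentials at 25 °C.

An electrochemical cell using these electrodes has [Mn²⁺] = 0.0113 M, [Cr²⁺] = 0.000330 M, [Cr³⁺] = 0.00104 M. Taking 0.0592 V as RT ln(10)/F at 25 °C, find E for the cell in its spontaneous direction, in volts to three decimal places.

+0.817 V

Cr³⁺/Cr²⁺ is the cathode (higher E°), Mn²⁺/Mn the anode: E°cell = -0.41 − (-1.14) = +0.73 V, n = 2.
Overall: 2 Cr³⁺(aq) + Mn(s) → 2 Cr²⁺(aq) + Mn²⁺(aq)
Q = [Cr²⁺]^2·[Mn²⁺] / ([Cr³⁺]^2); log Q = -2.944.
E = E° − (0.0592/n) log Q = +0.73 − (0.0592/2)(-2.944) = +0.817 V.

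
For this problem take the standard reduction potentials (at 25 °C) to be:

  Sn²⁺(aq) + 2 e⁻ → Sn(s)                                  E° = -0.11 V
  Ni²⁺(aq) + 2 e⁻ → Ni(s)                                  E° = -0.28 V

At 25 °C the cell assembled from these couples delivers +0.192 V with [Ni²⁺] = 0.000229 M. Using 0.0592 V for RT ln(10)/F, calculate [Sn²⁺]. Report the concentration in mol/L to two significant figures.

Sn²⁺/Sn is the cathode, Ni²⁺/Ni the anode: E°cell = +0.17 V, n = 2.
Overall reaction: Sn²⁺(aq) + Ni(s) → Sn(s) + Ni²⁺(aq); Q = [Ni²⁺]^1/[Sn²⁺]^1.
From E = E° − (0.0592/n) log Q: log Q = (E° − E)·n/0.0592 = (+0.17 − (+0.192))·2/0.0592 = -0.7432.
So 1·log[Sn²⁺] = 1·log(0.000229) − log Q = -3.6402 − (-0.7432) = -2.8970; [Sn²⁺] = 10^(-2.8970) ≈ 0.0013 M.

0.0013 M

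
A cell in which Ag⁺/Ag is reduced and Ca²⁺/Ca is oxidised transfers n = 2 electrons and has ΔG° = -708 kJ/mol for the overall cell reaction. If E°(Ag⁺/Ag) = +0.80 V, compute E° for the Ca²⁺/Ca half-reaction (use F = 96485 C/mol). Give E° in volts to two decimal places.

E°cell = −ΔG°/(nF) = −(-708×10³)/((2)(96485)) = +3.669 V.
Since Ag⁺/Ag is the cathode and Ca²⁺/Ca the anode, E°cell = E°(Ag⁺/Ag) − E°(Ca²⁺/Ca).
So E°(Ca²⁺/Ca) = E°(Ag⁺/Ag) − E°cell = (+0.80) − (+3.669) = -2.87 V.

-2.87 V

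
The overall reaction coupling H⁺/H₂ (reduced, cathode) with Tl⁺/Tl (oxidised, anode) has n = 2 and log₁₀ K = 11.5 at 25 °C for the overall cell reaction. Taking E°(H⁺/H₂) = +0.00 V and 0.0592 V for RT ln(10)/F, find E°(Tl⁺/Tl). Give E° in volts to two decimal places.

E°cell = (0.0592/n)·log K = (0.0592/2)(11.5) = +0.340 V.
Since H⁺/H₂ is the cathode and Tl⁺/Tl the anode, E°cell = E°(H⁺/H₂) − E°(Tl⁺/Tl).
So E°(Tl⁺/Tl) = E°(H⁺/H₂) − E°cell = (+0.00) − (+0.340) = -0.34 V.

-0.34 V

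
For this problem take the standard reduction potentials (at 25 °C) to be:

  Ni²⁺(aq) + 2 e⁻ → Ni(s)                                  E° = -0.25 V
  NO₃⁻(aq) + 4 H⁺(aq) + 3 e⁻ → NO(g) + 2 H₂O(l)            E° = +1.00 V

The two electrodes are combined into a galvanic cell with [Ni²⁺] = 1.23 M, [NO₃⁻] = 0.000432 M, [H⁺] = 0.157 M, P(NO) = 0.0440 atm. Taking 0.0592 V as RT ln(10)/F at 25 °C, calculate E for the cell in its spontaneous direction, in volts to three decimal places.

+1.144 V

NO₃⁻/NO is the cathode (higher E°), Ni²⁺/Ni the anode: E°cell = +1.00 − (-0.25) = +1.25 V, n = 6.
Overall: 2 NO₃⁻(aq) + 8 H⁺(aq) + 3 Ni(s) → 2 NO(g) + 4 H₂O(l) + 3 Ni²⁺(aq)
Q = P(NO)^2·[Ni²⁺]^3 / ([NO₃⁻]^2·[H⁺]^8); log Q = 10.718.
E = E° − (0.0592/n) log Q = +1.25 − (0.0592/6)(10.718) = +1.144 V.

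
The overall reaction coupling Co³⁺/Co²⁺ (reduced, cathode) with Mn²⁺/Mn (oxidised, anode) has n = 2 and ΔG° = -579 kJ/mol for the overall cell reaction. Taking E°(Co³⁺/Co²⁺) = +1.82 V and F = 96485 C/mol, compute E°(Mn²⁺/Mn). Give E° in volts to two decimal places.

E°cell = −ΔG°/(nF) = −(-579×10³)/((2)(96485)) = +3.000 V.
Since Co³⁺/Co²⁺ is the cathode and Mn²⁺/Mn the anode, E°cell = E°(Co³⁺/Co²⁺) − E°(Mn²⁺/Mn).
So E°(Mn²⁺/Mn) = E°(Co³⁺/Co²⁺) − E°cell = (+1.82) − (+3.000) = -1.18 V.

-1.18 V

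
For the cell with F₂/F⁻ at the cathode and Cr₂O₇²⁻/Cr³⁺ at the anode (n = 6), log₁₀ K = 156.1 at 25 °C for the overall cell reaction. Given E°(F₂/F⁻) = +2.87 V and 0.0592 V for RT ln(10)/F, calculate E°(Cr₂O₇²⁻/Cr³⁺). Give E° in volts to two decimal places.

+1.33 V

E°cell = (0.0592/n)·log K = (0.0592/6)(156.1) = +1.540 V.
Since F₂/F⁻ is the cathode and Cr₂O₇²⁻/Cr³⁺ the anode, E°cell = E°(F₂/F⁻) − E°(Cr₂O₇²⁻/Cr³⁺).
So E°(Cr₂O₇²⁻/Cr³⁺) = E°(F₂/F⁻) − E°cell = (+2.87) − (+1.540) = +1.33 V.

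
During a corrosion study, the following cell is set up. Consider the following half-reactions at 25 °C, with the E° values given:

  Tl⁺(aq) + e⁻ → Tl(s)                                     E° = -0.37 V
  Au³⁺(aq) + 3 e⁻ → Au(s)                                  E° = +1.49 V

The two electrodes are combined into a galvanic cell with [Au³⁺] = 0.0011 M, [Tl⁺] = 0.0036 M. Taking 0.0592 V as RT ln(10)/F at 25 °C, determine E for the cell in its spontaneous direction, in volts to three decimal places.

+1.946 V

Au³⁺/Au is the cathode (higher E°), Tl⁺/Tl the anode: E°cell = +1.49 − (-0.37) = +1.86 V, n = 3.
Overall: Au³⁺(aq) + 3 Tl(s) → Au(s) + 3 Tl⁺(aq)
Q = [Tl⁺]^3 / ([Au³⁺]); log Q = -4.372.
E = E° − (0.0592/n) log Q = +1.86 − (0.0592/3)(-4.372) = +1.946 V.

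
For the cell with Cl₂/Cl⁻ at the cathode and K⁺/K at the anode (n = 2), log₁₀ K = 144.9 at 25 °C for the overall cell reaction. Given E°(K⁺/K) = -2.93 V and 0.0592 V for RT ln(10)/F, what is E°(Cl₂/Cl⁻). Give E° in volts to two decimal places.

E°cell = (0.0592/n)·log K = (0.0592/2)(144.9) = +4.289 V.
Since Cl₂/Cl⁻ is the cathode and K⁺/K the anode, E°cell = E°(Cl₂/Cl⁻) − E°(K⁺/K).
So E°(Cl₂/Cl⁻) = E°cell + E°(K⁺/K) = +4.289 + (-2.93) = +1.36 V.

+1.36 V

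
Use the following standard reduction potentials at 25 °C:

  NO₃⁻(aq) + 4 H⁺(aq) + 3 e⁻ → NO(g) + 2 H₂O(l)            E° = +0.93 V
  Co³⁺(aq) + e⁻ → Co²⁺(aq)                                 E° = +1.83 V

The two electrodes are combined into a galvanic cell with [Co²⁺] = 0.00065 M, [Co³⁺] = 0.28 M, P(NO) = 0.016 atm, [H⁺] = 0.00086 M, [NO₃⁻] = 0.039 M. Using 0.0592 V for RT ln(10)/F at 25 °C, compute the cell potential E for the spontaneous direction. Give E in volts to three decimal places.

Co³⁺/Co²⁺ is the cathode (higher E°), NO₃⁻/NO the anode: E°cell = +1.83 − (+0.93) = +0.90 V, n = 3.
Overall: 3 Co³⁺(aq) + NO(g) + 2 H₂O(l) → 3 Co²⁺(aq) + NO₃⁻(aq) + 4 H⁺(aq)
Q = [Co²⁺]^3·[NO₃⁻]·[H⁺]^4 / ([Co³⁺]^3·P(NO)); log Q = -19.778.
E = E° − (0.0592/n) log Q = +0.90 − (0.0592/3)(-19.778) = +1.290 V.

+1.290 V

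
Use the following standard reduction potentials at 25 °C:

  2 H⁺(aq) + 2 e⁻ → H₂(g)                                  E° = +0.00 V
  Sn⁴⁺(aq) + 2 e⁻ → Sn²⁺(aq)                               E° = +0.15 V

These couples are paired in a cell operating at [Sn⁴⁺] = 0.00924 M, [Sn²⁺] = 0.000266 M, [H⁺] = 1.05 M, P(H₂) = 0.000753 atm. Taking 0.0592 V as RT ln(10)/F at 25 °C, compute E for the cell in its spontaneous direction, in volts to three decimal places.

+0.102 V

Sn⁴⁺/Sn²⁺ is the cathode (higher E°), H⁺/H₂ the anode: E°cell = +0.15 − (+0.00) = +0.15 V, n = 2.
Overall: Sn⁴⁺(aq) + H₂(g) → Sn²⁺(aq) + 2 H⁺(aq)
Q = [Sn²⁺]·[H⁺]^2 / ([Sn⁴⁺]·P(H₂)); log Q = 1.625.
E = E° − (0.0592/n) log Q = +0.15 − (0.0592/2)(1.625) = +0.102 V.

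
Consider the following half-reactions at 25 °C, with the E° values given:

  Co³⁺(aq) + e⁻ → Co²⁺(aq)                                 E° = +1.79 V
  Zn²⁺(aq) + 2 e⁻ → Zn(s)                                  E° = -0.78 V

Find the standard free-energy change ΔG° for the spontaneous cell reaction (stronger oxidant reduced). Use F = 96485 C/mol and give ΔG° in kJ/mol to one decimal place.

-495.9 kJ/mol

Co³⁺/Co²⁺ (E° = +1.79 V) is the cathode; Zn²⁺/Zn (E° = -0.78 V) is the anode, so E°cell = +2.57 V.
Balancing electrons gives n = 2 (lcm of 1 and 2).
ΔG° = −nFE° = −(2)(96485)(+2.57) = -495,933 J = -495.9 kJ/mol.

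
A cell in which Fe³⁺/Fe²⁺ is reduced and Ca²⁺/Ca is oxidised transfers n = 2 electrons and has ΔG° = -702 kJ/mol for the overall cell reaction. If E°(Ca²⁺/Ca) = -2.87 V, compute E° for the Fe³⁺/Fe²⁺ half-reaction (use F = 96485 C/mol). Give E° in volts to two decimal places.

E°cell = −ΔG°/(nF) = −(-702×10³)/((2)(96485)) = +3.638 V.
Since Fe³⁺/Fe²⁺ is the cathode and Ca²⁺/Ca the anode, E°cell = E°(Fe³⁺/Fe²⁺) − E°(Ca²⁺/Ca).
So E°(Fe³⁺/Fe²⁺) = E°cell + E°(Ca²⁺/Ca) = +3.638 + (-2.87) = +0.77 V.

+0.77 V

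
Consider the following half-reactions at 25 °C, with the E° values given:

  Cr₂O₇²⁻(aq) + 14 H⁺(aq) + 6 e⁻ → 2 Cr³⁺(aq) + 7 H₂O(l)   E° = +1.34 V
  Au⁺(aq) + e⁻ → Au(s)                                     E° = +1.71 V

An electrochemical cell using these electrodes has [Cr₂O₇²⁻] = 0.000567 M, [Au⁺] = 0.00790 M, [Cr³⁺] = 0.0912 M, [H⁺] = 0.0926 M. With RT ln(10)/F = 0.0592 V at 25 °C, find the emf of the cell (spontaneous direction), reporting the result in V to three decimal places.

Au⁺/Au is the cathode (higher E°), Cr₂O₇²⁻/Cr³⁺ the anode: E°cell = +1.71 − (+1.34) = +0.37 V, n = 6.
Overall: 6 Au⁺(aq) + 2 Cr³⁺(aq) + 7 H₂O(l) → 6 Au(s) + Cr₂O₇²⁻(aq) + 14 H⁺(aq)
Q = [Cr₂O₇²⁻]·[H⁺]^14 / ([Au⁺]^6·[Cr³⁺]^2); log Q = -3.020.
E = E° − (0.0592/n) log Q = +0.37 − (0.0592/6)(-3.020) = +0.400 V.

+0.400 V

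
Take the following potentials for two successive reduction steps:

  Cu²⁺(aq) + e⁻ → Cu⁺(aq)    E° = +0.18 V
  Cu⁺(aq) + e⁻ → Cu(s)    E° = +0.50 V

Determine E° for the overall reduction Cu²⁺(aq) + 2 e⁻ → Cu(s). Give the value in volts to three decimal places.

+0.340 V

Since ΔG° = −nFE° is additive over sequential reductions, n₃E°₃ = n₁E°₁ + n₂E°₂.
E°₃ = (1×+0.18 + 1×+0.50) / 2 = (+0.680) / 2 = +0.340 V.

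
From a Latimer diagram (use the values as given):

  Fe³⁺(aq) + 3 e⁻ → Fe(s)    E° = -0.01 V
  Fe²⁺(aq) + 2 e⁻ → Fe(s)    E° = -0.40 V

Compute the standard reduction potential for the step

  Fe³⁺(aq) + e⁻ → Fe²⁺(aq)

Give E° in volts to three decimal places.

+0.770 V

Sequential free energies add, so n₃E°₃ = n₁E°₁ + n₂E°₂.
With n₃ = 3, and the known step contributing 2×(-0.40) V, the unknown satisfies 1·E° = 3×(-0.01) − 2×(-0.40) = +0.770.
E° = +0.770 / 1 = +0.770 V.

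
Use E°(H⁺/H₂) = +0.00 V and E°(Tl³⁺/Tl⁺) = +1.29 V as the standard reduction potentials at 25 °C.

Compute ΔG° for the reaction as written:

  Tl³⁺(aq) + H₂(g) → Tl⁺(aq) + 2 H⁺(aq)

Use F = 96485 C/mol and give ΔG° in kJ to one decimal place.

As written, Tl³⁺/Tl⁺ is reduced (cathode) and H⁺/H₂ is oxidised (anode), so E°cell = (+1.29) − (+0.00) = +1.29 V.
Balancing electrons gives n = 2.
ΔG° = −nFE° = −(2)(96485)(+1.29) = -248,931 J = -248.9 kJ.

-248.9 kJ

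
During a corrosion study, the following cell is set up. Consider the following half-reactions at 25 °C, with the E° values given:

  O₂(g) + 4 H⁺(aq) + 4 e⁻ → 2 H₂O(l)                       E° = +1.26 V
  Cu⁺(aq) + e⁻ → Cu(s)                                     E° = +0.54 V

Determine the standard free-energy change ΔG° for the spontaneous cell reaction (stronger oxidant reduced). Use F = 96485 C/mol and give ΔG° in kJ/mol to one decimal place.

O₂/H₂O (E° = +1.26 V) is the cathode; Cu⁺/Cu (E° = +0.54 V) is the anode, so E°cell = +0.72 V.
Balancing electrons gives n = 4 (lcm of 4 and 1).
ΔG° = −nFE° = −(4)(96485)(+0.72) = -277,877 J = -277.9 kJ/mol.

-277.9 kJ/mol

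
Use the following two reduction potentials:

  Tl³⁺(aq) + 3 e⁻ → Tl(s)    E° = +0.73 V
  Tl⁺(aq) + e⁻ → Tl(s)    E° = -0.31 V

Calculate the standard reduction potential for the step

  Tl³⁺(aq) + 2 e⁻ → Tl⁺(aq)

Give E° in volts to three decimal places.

Sequential free energies add, so n₃E°₃ = n₁E°₁ + n₂E°₂.
With n₃ = 3, and the known step contributing 1×(-0.31) V, the unknown satisfies 2·E° = 3×(+0.73) − 1×(-0.31) = +2.500.
E° = +2.500 / 2 = +1.250 V.

+1.250 V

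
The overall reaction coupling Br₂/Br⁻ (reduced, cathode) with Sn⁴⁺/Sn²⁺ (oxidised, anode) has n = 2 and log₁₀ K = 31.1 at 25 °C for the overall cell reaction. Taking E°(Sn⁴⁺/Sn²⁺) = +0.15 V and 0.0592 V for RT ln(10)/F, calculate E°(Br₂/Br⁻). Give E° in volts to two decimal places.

E°cell = (0.0592/n)·log K = (0.0592/2)(31.1) = +0.921 V.
Since Br₂/Br⁻ is the cathode and Sn⁴⁺/Sn²⁺ the anode, E°cell = E°(Br₂/Br⁻) − E°(Sn⁴⁺/Sn²⁺).
So E°(Br₂/Br⁻) = E°cell + E°(Sn⁴⁺/Sn²⁺) = +0.921 + (+0.15) = +1.07 V.

+1.07 V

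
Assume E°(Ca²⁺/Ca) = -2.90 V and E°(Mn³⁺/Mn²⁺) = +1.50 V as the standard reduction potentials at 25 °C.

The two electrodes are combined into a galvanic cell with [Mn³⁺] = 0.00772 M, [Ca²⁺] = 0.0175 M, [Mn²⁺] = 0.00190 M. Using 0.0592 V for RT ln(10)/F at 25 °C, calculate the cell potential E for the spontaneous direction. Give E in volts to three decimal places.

+4.488 V

Mn³⁺/Mn²⁺ is the cathode (higher E°), Ca²⁺/Ca the anode: E°cell = +1.50 − (-2.90) = +4.40 V, n = 2.
Overall: 2 Mn³⁺(aq) + Ca(s) → 2 Mn²⁺(aq) + Ca²⁺(aq)
Q = [Mn²⁺]^2·[Ca²⁺] / ([Mn³⁺]^2); log Q = -2.975.
E = E° − (0.0592/n) log Q = +4.40 − (0.0592/2)(-2.975) = +4.488 V.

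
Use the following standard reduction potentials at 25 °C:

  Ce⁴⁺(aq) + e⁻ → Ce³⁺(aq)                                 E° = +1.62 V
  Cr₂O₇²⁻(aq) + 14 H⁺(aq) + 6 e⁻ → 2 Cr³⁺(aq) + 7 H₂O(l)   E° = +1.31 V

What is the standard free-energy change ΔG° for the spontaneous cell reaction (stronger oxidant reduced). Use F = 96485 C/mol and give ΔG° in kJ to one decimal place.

-179.5 kJ

Ce⁴⁺/Ce³⁺ (E° = +1.62 V) is the cathode; Cr₂O₇²⁻/Cr³⁺ (E° = +1.31 V) is the anode, so E°cell = +0.31 V.
Balancing electrons gives n = 6 (lcm of 1 and 6).
ΔG° = −nFE° = −(6)(96485)(+0.31) = -179,462 J = -179.5 kJ.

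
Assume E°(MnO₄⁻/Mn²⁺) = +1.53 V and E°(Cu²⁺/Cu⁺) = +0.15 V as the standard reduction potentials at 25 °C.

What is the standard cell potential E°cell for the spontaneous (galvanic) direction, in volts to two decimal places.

The MnO₄⁻/Mn²⁺ couple has the higher reduction potential, so it is the cathode; Cu²⁺/Cu⁺ is oxidised at the anode.
E°cell = E°(cathode) − E°(anode) = (+1.53) − (+0.15) = +1.38 V.

+1.38 V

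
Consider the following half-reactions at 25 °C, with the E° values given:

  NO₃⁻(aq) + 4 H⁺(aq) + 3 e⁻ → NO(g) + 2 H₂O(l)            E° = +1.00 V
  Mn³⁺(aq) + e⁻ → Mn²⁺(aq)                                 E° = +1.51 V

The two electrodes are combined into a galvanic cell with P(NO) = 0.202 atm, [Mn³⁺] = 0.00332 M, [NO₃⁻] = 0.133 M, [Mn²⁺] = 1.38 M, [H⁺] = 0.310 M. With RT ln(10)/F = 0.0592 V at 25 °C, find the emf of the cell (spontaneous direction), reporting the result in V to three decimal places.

Mn³⁺/Mn²⁺ is the cathode (higher E°), NO₃⁻/NO the anode: E°cell = +1.51 − (+1.00) = +0.51 V, n = 3.
Overall: 3 Mn³⁺(aq) + NO(g) + 2 H₂O(l) → 3 Mn²⁺(aq) + NO₃⁻(aq) + 4 H⁺(aq)
Q = [Mn²⁺]^3·[NO₃⁻]·[H⁺]^4 / ([Mn³⁺]^3·P(NO)); log Q = 5.640.
E = E° − (0.0592/n) log Q = +0.51 − (0.0592/3)(5.640) = +0.399 V.

+0.399 V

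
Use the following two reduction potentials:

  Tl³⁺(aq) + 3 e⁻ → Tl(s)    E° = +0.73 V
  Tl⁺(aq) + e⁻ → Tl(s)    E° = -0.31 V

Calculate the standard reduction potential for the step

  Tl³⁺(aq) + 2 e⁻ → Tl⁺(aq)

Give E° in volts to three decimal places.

+1.250 V

Sequential free energies add, so n₃E°₃ = n₁E°₁ + n₂E°₂.
With n₃ = 3, and the known step contributing 1×(-0.31) V, the unknown satisfies 2·E° = 3×(+0.73) − 1×(-0.31) = +2.500.
E° = +2.500 / 2 = +1.250 V.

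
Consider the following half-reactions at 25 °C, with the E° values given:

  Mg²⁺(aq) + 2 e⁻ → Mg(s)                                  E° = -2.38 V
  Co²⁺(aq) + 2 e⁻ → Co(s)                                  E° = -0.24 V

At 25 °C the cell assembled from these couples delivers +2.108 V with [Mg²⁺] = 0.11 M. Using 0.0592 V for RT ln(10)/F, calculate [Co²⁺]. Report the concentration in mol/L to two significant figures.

0.0091 M

Co²⁺/Co is the cathode, Mg²⁺/Mg the anode: E°cell = +2.14 V, n = 2.
Overall reaction: Co²⁺(aq) + Mg(s) → Co(s) + Mg²⁺(aq); Q = [Mg²⁺]^1/[Co²⁺]^1.
From E = E° − (0.0592/n) log Q: log Q = (E° − E)·n/0.0592 = (+2.14 − (+2.108))·2/0.0592 = 1.0811.
So 1·log[Co²⁺] = 1·log(0.11) − log Q = -0.9586 − (1.0811) = -2.0397; [Co²⁺] = 10^(-2.0397) ≈ 0.0091 M.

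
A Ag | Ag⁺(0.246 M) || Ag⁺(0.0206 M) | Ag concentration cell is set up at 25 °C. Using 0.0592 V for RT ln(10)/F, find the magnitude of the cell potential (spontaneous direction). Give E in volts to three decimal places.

+0.064 V

For a concentration cell E°cell = 0. The 0.246 M side is the cathode (reduction is favoured where [Ag⁺] is higher).
With n = 1, E = −(0.0592/1) log([Ag⁺]ₐₙ/[Ag⁺]꜀ₐₜ) = −(0.0592/1) log(0.0206/0.246) = −(0.0592/1)(-1.077) = +0.064 V.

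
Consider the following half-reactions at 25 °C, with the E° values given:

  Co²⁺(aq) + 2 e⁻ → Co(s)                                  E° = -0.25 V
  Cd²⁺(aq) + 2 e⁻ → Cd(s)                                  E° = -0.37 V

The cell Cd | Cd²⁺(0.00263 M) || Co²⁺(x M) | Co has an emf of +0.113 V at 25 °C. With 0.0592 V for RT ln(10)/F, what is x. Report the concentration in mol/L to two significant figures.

0.0015 M

Co²⁺/Co is the cathode, Cd²⁺/Cd the anode: E°cell = +0.12 V, n = 2.
Overall reaction: Co²⁺(aq) + Cd(s) → Co(s) + Cd²⁺(aq); Q = [Cd²⁺]^1/[Co²⁺]^1.
From E = E° − (0.0592/n) log Q: log Q = (E° − E)·n/0.0592 = (+0.12 − (+0.113))·2/0.0592 = 0.2365.
So 1·log[Co²⁺] = 1·log(0.00263) − log Q = -2.5800 − (0.2365) = -2.8165; [Co²⁺] = 10^(-2.8165) ≈ 0.0015 M.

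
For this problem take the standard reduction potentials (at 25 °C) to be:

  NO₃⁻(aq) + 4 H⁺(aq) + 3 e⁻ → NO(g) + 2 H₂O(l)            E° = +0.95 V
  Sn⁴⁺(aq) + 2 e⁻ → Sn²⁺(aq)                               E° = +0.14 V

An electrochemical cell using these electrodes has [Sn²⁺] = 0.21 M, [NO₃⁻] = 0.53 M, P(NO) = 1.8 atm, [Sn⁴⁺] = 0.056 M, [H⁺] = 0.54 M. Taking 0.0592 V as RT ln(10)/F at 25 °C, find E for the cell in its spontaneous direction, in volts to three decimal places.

+0.795 V

NO₃⁻/NO is the cathode (higher E°), Sn⁴⁺/Sn²⁺ the anode: E°cell = +0.95 − (+0.14) = +0.81 V, n = 6.
Overall: 2 NO₃⁻(aq) + 8 H⁺(aq) + 3 Sn²⁺(aq) → 2 NO(g) + 4 H₂O(l) + 3 Sn⁴⁺(aq)
Q = P(NO)^2·[Sn⁴⁺]^3 / ([NO₃⁻]^2·[H⁺]^8·[Sn²⁺]^3); log Q = 1.481.
E = E° − (0.0592/n) log Q = +0.81 − (0.0592/6)(1.481) = +0.795 V.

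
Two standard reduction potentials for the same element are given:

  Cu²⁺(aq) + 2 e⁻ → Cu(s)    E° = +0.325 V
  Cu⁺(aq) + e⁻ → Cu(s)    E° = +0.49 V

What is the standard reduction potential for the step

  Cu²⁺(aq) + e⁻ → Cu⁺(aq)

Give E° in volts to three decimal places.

+0.160 V

Sequential free energies add, so n₃E°₃ = n₁E°₁ + n₂E°₂.
With n₃ = 2, and the known step contributing 1×(+0.49) V, the unknown satisfies 1·E° = 2×(+0.325) − 1×(+0.49) = +0.160.
E° = +0.160 / 1 = +0.160 V.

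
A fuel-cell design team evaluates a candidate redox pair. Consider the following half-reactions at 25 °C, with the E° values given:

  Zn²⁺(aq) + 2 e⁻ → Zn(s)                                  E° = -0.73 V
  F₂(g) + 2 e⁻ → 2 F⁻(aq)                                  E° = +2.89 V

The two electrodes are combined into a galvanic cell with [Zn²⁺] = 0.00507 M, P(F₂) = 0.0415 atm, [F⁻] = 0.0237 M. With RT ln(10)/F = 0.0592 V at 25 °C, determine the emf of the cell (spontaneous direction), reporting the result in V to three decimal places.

+3.743 V

F₂/F⁻ is the cathode (higher E°), Zn²⁺/Zn the anode: E°cell = +2.89 − (-0.73) = +3.62 V, n = 2.
Overall: F₂(g) + Zn(s) → 2 F⁻(aq) + Zn²⁺(aq)
Q = [F⁻]^2·[Zn²⁺] / (P(F₂)); log Q = -4.164.
E = E° − (0.0592/n) log Q = +3.62 − (0.0592/2)(-4.164) = +3.743 V.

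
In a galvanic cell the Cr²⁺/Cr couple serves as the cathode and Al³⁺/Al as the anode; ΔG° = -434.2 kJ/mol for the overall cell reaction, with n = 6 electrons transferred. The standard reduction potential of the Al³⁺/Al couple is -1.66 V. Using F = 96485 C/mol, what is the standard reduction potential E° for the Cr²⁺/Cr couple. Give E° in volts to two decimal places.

E°cell = −ΔG°/(nF) = −(-434.2×10³)/((6)(96485)) = +0.750 V.
Since Cr²⁺/Cr is the cathode and Al³⁺/Al the anode, E°cell = E°(Cr²⁺/Cr) − E°(Al³⁺/Al).
So E°(Cr²⁺/Cr) = E°cell + E°(Al³⁺/Al) = +0.750 + (-1.66) = -0.91 V.

-0.91 V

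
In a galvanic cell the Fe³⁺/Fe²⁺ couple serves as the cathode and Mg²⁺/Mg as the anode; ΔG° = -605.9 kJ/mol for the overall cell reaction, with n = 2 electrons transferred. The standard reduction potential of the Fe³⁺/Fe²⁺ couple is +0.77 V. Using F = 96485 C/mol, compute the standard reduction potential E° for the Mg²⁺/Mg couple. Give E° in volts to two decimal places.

-2.37 V

E°cell = −ΔG°/(nF) = −(-605.9×10³)/((2)(96485)) = +3.140 V.
Since Fe³⁺/Fe²⁺ is the cathode and Mg²⁺/Mg the anode, E°cell = E°(Fe³⁺/Fe²⁺) − E°(Mg²⁺/Mg).
So E°(Mg²⁺/Mg) = E°(Fe³⁺/Fe²⁺) − E°cell = (+0.77) − (+3.140) = -2.37 V.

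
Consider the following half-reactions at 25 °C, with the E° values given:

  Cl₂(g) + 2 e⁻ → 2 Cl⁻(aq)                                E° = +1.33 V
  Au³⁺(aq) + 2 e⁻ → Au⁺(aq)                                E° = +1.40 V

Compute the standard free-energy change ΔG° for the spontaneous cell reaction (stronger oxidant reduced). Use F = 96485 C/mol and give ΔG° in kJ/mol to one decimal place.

-13.5 kJ/mol

Au³⁺/Au⁺ (E° = +1.40 V) is the cathode; Cl₂/Cl⁻ (E° = +1.33 V) is the anode, so E°cell = +0.07 V.
Balancing electrons gives n = 2 (lcm of 2 and 2).
ΔG° = −nFE° = −(2)(96485)(+0.07) = -13,508 J = -13.5 kJ/mol.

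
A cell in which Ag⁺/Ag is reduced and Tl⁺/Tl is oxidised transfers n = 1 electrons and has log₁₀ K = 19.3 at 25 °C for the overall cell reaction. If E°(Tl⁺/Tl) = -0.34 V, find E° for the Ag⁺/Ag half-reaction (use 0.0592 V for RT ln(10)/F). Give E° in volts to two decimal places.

E°cell = (0.0592/n)·log K = (0.0592/1)(19.3) = +1.143 V.
Since Ag⁺/Ag is the cathode and Tl⁺/Tl the anode, E°cell = E°(Ag⁺/Ag) − E°(Tl⁺/Tl).
So E°(Ag⁺/Ag) = E°cell + E°(Tl⁺/Tl) = +1.143 + (-0.34) = +0.80 V.

+0.80 V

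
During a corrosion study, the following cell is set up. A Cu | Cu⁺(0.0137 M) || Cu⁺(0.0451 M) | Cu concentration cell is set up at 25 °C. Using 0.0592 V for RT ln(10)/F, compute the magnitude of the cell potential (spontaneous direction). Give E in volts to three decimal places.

For a concentration cell E°cell = 0. The 0.0451 M side is the cathode (reduction is favoured where [Cu⁺] is higher).
With n = 1, E = −(0.0592/1) log([Cu⁺]ₐₙ/[Cu⁺]꜀ₐₜ) = −(0.0592/1) log(0.0137/0.0451) = −(0.0592/1)(-0.517) = +0.031 V.

+0.031 V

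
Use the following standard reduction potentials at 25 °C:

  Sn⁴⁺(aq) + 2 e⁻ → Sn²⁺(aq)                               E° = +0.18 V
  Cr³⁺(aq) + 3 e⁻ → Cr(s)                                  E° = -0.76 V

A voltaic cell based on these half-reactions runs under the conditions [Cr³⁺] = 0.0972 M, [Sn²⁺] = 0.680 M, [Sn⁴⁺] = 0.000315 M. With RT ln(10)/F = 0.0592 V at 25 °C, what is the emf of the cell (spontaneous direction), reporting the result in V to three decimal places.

+0.861 V

Sn⁴⁺/Sn²⁺ is the cathode (higher E°), Cr³⁺/Cr the anode: E°cell = +0.18 − (-0.76) = +0.94 V, n = 6.
Overall: 3 Sn⁴⁺(aq) + 2 Cr(s) → 3 Sn²⁺(aq) + 2 Cr³⁺(aq)
Q = [Sn²⁺]^3·[Cr³⁺]^2 / ([Sn⁴⁺]^3); log Q = 7.978.
E = E° − (0.0592/n) log Q = +0.94 − (0.0592/6)(7.978) = +0.861 V.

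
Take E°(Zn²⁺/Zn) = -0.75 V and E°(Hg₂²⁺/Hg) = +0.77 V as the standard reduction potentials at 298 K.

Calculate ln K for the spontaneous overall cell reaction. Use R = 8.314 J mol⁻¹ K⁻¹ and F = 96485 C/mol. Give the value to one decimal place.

118.4

Cathode: Hg₂²⁺/Hg; anode: Zn²⁺/Zn. E°cell = (+0.77) − (-0.75) = +1.52 V, with n = 2.
ΔG° = −nFE° = −RT ln K, so ln K = nFE°/(RT) = (2)(96485)(+1.52) / ((8.314)(298)) = 118.388.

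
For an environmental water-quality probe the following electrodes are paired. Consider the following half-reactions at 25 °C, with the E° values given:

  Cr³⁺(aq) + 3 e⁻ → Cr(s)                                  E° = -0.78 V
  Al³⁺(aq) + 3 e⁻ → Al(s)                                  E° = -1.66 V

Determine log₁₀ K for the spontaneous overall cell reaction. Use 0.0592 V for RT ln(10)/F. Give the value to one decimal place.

44.6

Cathode: Cr³⁺/Cr; anode: Al³⁺/Al. E°cell = +0.88 V, n = 3.
log K = nE°cell / 0.0592 = (3)(+0.88) / 0.0592 = 44.6.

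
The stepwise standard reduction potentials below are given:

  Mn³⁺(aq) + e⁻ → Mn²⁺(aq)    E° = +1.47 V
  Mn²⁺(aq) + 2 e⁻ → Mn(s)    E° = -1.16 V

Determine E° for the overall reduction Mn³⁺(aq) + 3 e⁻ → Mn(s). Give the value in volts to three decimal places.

-0.283 V

Since ΔG° = −nFE° is additive over sequential reductions, n₃E°₃ = n₁E°₁ + n₂E°₂.
E°₃ = (1×+1.47 + 2×-1.16) / 3 = (-0.850) / 3 = -0.283 V.
E° values themselves are not directly additive — weighting by electron count is essential.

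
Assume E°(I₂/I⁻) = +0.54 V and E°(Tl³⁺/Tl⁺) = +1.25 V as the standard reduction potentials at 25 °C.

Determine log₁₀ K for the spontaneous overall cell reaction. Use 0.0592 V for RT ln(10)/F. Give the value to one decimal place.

24.0

Cathode: Tl³⁺/Tl⁺; anode: I₂/I⁻. E°cell = +0.71 V, n = 2.
log K = nE°cell / 0.0592 = (2)(+0.71) / 0.0592 = 24.0.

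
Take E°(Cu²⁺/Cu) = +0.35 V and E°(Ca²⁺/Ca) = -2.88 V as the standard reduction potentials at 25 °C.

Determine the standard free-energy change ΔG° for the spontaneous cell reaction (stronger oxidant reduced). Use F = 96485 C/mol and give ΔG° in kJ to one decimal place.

Cu²⁺/Cu (E° = +0.35 V) is the cathode; Ca²⁺/Ca (E° = -2.88 V) is the anode, so E°cell = +3.23 V.
Balancing electrons gives n = 2 (lcm of 2 and 2).
ΔG° = −nFE° = −(2)(96485)(+3.23) = -623,293 J = -623.3 kJ.

-623.3 kJ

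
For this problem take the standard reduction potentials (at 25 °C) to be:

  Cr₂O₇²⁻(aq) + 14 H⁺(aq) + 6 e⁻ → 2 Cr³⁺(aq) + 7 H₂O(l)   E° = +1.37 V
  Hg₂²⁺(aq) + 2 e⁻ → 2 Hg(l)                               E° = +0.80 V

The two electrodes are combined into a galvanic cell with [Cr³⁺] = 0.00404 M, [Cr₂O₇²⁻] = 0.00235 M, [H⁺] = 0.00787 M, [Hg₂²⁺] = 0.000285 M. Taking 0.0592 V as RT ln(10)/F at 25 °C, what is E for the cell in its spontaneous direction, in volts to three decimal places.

Cr₂O₇²⁻/Cr³⁺ is the cathode (higher E°), Hg₂²⁺/Hg the anode: E°cell = +1.37 − (+0.80) = +0.57 V, n = 6.
Overall: Cr₂O₇²⁻(aq) + 14 H⁺(aq) + 6 Hg(l) → 2 Cr³⁺(aq) + 7 H₂O(l) + 3 Hg₂²⁺(aq)
Q = [Cr³⁺]^2·[Hg₂²⁺]^3 / ([Cr₂O₇²⁻]·[H⁺]^14); log Q = 16.663.
E = E° − (0.0592/n) log Q = +0.57 − (0.0592/6)(16.663) = +0.406 V.

+0.406 V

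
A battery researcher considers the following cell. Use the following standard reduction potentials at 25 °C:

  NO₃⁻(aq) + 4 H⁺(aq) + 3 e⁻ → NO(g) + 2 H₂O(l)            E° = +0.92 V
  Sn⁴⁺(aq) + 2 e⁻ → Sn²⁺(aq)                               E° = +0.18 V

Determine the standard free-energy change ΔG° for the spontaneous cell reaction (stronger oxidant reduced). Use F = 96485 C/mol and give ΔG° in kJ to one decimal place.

NO₃⁻/NO (E° = +0.92 V) is the cathode; Sn⁴⁺/Sn²⁺ (E° = +0.18 V) is the anode, so E°cell = +0.74 V.
Balancing electrons gives n = 6 (lcm of 3 and 2).
ΔG° = −nFE° = −(6)(96485)(+0.74) = -428,393 J = -428.4 kJ.

-428.4 kJ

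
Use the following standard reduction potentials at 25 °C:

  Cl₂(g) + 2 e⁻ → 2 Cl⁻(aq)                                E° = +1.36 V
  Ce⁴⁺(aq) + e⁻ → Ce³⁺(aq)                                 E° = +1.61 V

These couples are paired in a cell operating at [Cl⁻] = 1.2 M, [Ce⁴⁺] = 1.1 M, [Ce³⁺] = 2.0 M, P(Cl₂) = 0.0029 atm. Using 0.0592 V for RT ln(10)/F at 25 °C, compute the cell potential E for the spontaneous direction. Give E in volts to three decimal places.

+0.314 V

Ce⁴⁺/Ce³⁺ is the cathode (higher E°), Cl₂/Cl⁻ the anode: E°cell = +1.61 − (+1.36) = +0.25 V, n = 2.
Overall: 2 Ce⁴⁺(aq) + 2 Cl⁻(aq) → 2 Ce³⁺(aq) + Cl₂(g)
Q = [Ce³⁺]^2·P(Cl₂) / ([Ce⁴⁺]^2·[Cl⁻]^2); log Q = -2.177.
E = E° − (0.0592/n) log Q = +0.25 − (0.0592/2)(-2.177) = +0.314 V.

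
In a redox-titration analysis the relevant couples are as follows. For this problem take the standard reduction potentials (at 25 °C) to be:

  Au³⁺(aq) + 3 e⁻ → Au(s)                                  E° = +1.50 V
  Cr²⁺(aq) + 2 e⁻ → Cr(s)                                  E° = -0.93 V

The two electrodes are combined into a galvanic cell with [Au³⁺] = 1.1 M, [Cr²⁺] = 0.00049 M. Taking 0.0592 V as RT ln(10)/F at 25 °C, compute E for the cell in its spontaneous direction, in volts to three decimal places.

+2.529 V

Au³⁺/Au is the cathode (higher E°), Cr²⁺/Cr the anode: E°cell = +1.50 − (-0.93) = +2.43 V, n = 6.
Overall: 2 Au³⁺(aq) + 3 Cr(s) → 2 Au(s) + 3 Cr²⁺(aq)
Q = [Cr²⁺]^3 / ([Au³⁺]^2); log Q = -10.012.
E = E° − (0.0592/n) log Q = +2.43 − (0.0592/6)(-10.012) = +2.529 V.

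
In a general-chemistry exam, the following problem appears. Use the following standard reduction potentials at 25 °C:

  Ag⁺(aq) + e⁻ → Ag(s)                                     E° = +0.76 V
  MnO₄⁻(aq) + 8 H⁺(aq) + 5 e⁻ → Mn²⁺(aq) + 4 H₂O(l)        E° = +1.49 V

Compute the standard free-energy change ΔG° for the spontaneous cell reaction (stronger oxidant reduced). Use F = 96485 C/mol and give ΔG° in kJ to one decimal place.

-352.2 kJ

MnO₄⁻/Mn²⁺ (E° = +1.49 V) is the cathode; Ag⁺/Ag (E° = +0.76 V) is the anode, so E°cell = +0.73 V.
Balancing electrons gives n = 5 (lcm of 5 and 1).
ΔG° = −nFE° = −(5)(96485)(+0.73) = -352,170 J = -352.2 kJ.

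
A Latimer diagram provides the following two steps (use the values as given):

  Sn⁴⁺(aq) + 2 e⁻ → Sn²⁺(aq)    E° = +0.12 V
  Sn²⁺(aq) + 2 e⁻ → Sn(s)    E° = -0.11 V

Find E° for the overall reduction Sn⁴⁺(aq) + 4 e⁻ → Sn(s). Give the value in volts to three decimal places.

Since ΔG° = −nFE° is additive over sequential reductions, n₃E°₃ = n₁E°₁ + n₂E°₂.
E°₃ = (2×+0.12 + 2×-0.11) / 4 = (+0.020) / 4 = +0.005 V.

+0.005 V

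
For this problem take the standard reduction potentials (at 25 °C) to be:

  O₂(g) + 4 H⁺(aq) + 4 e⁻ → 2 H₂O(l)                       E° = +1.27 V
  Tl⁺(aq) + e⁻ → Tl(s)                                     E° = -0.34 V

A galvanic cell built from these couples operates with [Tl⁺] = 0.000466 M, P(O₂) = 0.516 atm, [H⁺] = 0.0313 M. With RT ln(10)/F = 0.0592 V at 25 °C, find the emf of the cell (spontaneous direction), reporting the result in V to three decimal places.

O₂/H₂O is the cathode (higher E°), Tl⁺/Tl the anode: E°cell = +1.27 − (-0.34) = +1.61 V, n = 4.
Overall: O₂(g) + 4 H⁺(aq) + 4 Tl(s) → 2 H₂O(l) + 4 Tl⁺(aq)
Q = [Tl⁺]^4 / (P(O₂)·[H⁺]^4); log Q = -7.021.
E = E° − (0.0592/n) log Q = +1.61 − (0.0592/4)(-7.021) = +1.714 V.

+1.714 V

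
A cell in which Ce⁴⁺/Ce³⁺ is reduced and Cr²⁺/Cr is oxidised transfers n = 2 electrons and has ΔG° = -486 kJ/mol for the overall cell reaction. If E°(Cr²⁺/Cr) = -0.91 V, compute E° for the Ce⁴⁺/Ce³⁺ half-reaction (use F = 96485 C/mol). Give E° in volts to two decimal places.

+1.61 V

E°cell = −ΔG°/(nF) = −(-486×10³)/((2)(96485)) = +2.519 V.
Since Ce⁴⁺/Ce³⁺ is the cathode and Cr²⁺/Cr the anode, E°cell = E°(Ce⁴⁺/Ce³⁺) − E°(Cr²⁺/Cr).
So E°(Ce⁴⁺/Ce³⁺) = E°cell + E°(Cr²⁺/Cr) = +2.519 + (-0.91) = +1.61 V.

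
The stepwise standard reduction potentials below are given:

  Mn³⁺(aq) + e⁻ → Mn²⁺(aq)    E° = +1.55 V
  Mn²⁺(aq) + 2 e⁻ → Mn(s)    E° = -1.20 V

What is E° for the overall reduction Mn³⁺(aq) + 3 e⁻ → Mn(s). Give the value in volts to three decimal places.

Adding the free-energy changes (−nFE°) of the two steps gives −n₃FE°₃ = −n₁FE°₁ − n₂FE°₂.
E°₃ = (1×+1.55 + 2×-1.20) / 3 = (-0.850) / 3 = -0.283 V.
Simply averaging or adding the two E° values would be wrong; the electron-weighted sum is required.

-0.283 V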